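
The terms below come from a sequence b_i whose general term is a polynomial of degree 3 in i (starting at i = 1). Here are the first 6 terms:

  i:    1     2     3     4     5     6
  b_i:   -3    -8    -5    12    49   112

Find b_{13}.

1st diffs: -5, 3, 17, 37, 63.
2nd diffs: 8, 14, 20, 26.
3rd diffs: 6, 6, 6 (constant).
Newton forward-difference form: b_i = -3 + (-5)·C(i-1,1) + 8·C(i-1,2) + 6·C(i-1,3).
At i = 13: i-1 = 12, so b_{13} = -3 - 60 + 528 + 1320 = 1785.

1785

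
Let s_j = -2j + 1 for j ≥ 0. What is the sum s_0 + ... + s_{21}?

-440

Over j = 0..21: Σj = 231.
Total = (-2)·231 + (1)·22 = -440.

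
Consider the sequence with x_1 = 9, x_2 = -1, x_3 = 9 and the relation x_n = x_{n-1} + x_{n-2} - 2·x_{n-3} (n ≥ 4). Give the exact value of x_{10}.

-10

Applying the relation repeatedly:
x_4 = -10; x_5 = 1; x_6 = -27; x_7 = -6; x_8 = -35; x_9 = 13; x_{10} = -10.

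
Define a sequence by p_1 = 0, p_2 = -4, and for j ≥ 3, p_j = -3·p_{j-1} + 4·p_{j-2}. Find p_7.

3276

Step forward from the initial values:
p_3 = 12, p_4 = -52, p_5 = 204, p_6 = -820, p_7 = 3276.
(Characteristic roots are 1 and -4.)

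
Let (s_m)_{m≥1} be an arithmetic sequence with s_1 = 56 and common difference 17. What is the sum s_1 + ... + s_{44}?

18546

s_m = 56 + (m - 1)·17.
s_{44} = 787; S = 44·(56 + 787)/2 = 18546.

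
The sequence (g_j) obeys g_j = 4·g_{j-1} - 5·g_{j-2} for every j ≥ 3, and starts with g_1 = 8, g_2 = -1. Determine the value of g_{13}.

Compute successive terms:
g_3 = -44  g_4 = -171  g_5 = -464  …  g_{10} = 14639  g_{11} = 51076  g_{12} = 131109  g_{13} = 269056.

269056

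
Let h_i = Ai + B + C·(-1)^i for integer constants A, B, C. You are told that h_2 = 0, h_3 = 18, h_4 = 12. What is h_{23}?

At i = 2, 3, 4: 2A + B + C = 0; 3A + B - C = 18; 4A + B + C = 12.
Subtracting the first from the second: A - 2C = 18.
Subtracting the second from the third: A + 2C = -6.
Solving: C = -6, A = 6, then B = -6.
So h_i = 6·i + (-6) + (-6)·(-1)^i; at i=23 this is 138.

138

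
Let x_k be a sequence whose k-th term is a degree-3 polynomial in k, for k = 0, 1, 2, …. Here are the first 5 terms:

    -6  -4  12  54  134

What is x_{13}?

1st diffs: 2, 16, 42, 80.
2nd diffs: 14, 26, 38.
3rd diffs: 12, 12 (constant).
So x_k = 2k^3 + k^2 - k - 6.
Evaluating at k = 13 gives x_{13} = 4544.

4544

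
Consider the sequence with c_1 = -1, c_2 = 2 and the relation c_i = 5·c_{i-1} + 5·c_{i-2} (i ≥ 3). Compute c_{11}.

c_3 = 5, c_4 = 35, c_5 = 200, c_6 = 1175, c_7 = 6875, c_8 = 40250, c_9 = 235625, c_{10} = 1379375, c_{11} = 8075000.

8075000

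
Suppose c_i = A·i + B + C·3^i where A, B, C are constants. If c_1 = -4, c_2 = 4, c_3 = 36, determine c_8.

13084

Plug in i = 1, 2, 3: A + B + 3C = -4; 2A + B + 9C = 4; 3A + B + 27C = 36.
Subtracting the first from the second: A + 6C = 8.
Subtracting the second from the third: A + 18C = 32.
Solving: C = 2, A = -4, then B = -6.
Hence c_8 = -4·8 + (-6) + 2·6561 = 13084.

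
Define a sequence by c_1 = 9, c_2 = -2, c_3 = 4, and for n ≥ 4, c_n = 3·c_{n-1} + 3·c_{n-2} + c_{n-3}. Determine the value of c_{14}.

Applying the relation repeatedly:
c_4 = 15, c_5 = 55, c_6 = 214, …, c_{11} = 180124, c_{12} = 692995, c_{13} = 2666175, c_{14} = 10257634.

10257634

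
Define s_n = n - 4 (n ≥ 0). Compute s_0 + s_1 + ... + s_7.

-4

Over n = 0..7: Σn = 28.
Total = (1)·28 + (-4)·8 = -4.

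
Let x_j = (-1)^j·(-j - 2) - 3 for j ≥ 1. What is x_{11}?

10

(-1)^11 = -1; -j - 2 at j=11 is -13; so x_{11} = 10.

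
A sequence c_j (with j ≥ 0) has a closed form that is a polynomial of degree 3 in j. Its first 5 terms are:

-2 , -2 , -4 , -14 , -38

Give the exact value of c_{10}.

-812

1st diffs: 0, -2, -10, -24.
2nd diffs: -2, -8, -14.
3rd diffs: -6, -6 (constant).
Newton forward-difference form: c_j = -2 + (-2)·C(j,2) + (-6)·C(j,3).
At j = 10: j = 10, so c_{10} = -2 - 90 - 720 = -812.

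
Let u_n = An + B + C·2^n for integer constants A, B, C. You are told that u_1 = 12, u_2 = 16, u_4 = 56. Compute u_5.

116

At n = 1, 2, 4: A + B + 2C = 12; 2A + B + 4C = 16; 4A + B + 16C = 56.
Subtracting the first from the second: A + 2C = 4.
Subtracting the second from the third: 2A + 12C = 40.
Solving: C = 4, A = -4, then B = 8.
So u_n = -4·n + 8 + 4·2^n; at n=5 this is 116.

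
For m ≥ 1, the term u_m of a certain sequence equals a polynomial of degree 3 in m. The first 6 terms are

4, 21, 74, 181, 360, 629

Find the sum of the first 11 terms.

1st diffs: 17, 53, 107, 179, 269.
2nd diffs: 36, 54, 72, 90.
3rd diffs: 18, 18, 18 (constant).
Newton forward-difference form: u_m = 4 + 17·C(m-1,1) + 36·C(m-1,2) + 18·C(m-1,3).
Continuing: …, 1006, 1509, 2156, 2965, …, u_{11} = 3954.
Summing m = 1..11 (11 terms) gives 12859.

12859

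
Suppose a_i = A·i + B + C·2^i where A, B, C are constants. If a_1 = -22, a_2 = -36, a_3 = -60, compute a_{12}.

The three given values yield: A + B + 2C = -22; 2A + B + 4C = -36; 3A + B + 8C = -60.
Subtracting the first from the second: A + 2C = -14.
Subtracting the second from the third: A + 4C = -24.
Solving: C = -5, A = -4, then B = -8.
Hence a_{12} = -4·12 + (-8) + (-5)·4096 = -20536.

-20536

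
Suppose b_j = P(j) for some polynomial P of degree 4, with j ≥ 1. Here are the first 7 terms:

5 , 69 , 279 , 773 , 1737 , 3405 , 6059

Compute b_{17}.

183189

1st diffs: 64, 210, 494, 964, 1668, 2654.
2nd diffs: 146, 284, 470, 704, 986.
3rd diffs: 138, 186, 234, 282.
4th diffs: 48, 48, 48 (constant).
Newton forward-difference form: b_j = 5 + 64·C(j-1,1) + 146·C(j-1,2) + 138·C(j-1,3) + 48·C(j-1,4).
At j = 17: j-1 = 16, so b_{17} = 5 + 1024 + 17520 + 77280 + 87360 = 183189.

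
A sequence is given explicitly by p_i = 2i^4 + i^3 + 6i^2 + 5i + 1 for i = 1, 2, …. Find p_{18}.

217819

p_{18} = 2·18^4 + 1·18^3 + 6·18^2 + 5·18 + 1 = 217819.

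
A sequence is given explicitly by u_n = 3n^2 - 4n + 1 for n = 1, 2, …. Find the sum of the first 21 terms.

Over n = 1..21: Σn = 231, Σn² = 3311.
Total = (3)·3311 + (-4)·231 + (1)·21 = 9030.

9030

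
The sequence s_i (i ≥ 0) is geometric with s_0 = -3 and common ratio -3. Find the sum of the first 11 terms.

s_i = (-3)·(-3)^(i-0).
S = (-3)·((-3)^11 - 1)/(-3 - 1) = (-3)·(-177147 - 1)/(-4) = -132861.

-132861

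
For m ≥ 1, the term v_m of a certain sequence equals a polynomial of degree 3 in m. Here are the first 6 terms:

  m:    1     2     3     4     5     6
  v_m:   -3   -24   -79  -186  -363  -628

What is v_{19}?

1st diffs: -21, -55, -107, -177, -265.
2nd diffs: -34, -52, -70, -88.
3rd diffs: -18, -18, -18 (constant).
So v_m = -3m^3 + m^2 - 3m + 2.
Evaluating at m = 19 gives v_{19} = -20271.

-20271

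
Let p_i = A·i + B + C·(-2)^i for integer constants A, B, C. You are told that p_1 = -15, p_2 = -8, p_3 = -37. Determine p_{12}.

The three given values yield: A + B - 2C = -15; 2A + B + 4C = -8; 3A + B - 8C = -37.
Subtracting the first from the second: A + 6C = 7.
Subtracting the second from the third: A - 12C = -29.
Solving: C = 2, A = -5, then B = -6.
So p_i = -5·i + (-6) + 2·(-2)^i; at i=12 this is 8126.

8126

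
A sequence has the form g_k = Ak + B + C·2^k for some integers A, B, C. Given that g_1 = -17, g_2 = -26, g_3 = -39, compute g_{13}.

Write the equations: A + B + 2C = -17; 2A + B + 4C = -26; 3A + B + 8C = -39.
Subtracting the first from the second: A + 2C = -9.
Subtracting the second from the third: A + 4C = -13.
Solving: C = -2, A = -5, then B = -8.
Hence g_{13} = -5·13 + (-8) + (-2)·8192 = -16457.

-16457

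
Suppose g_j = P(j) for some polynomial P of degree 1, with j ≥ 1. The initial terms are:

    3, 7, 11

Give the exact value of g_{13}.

51

1st diffs: 4, 4 (constant).
So g_j = 4j - 1.
Evaluating at j = 13 gives g_{13} = 51.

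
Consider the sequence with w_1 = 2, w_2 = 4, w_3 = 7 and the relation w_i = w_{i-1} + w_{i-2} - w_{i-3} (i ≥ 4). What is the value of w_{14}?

w_4 = 9, w_5 = 12, w_6 = 14, …, w_{11} = 27, w_{12} = 29, w_{13} = 32, w_{14} = 34.

34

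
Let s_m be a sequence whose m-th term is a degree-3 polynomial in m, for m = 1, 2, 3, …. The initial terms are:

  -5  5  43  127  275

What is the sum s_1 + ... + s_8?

3068

1st diffs: 10, 38, 84, 148.
2nd diffs: 28, 46, 64.
3rd diffs: 18, 18 (constant).
Newton forward-difference form: s_m = -5 + 10·C(m-1,1) + 28·C(m-1,2) + 18·C(m-1,3).
Continuing: 505, 835, 1283.
Summing m = 1..8 (8 terms) gives 3068.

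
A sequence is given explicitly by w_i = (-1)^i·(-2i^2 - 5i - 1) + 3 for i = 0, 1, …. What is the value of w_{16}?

-590

(-1)^16 = 1; -2i^2 - 5i - 1 at i=16 is -593; so w_{16} = -590.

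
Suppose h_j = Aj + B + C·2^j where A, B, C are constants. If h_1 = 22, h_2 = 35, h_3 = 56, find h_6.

295

At j = 1, 2, 3: A + B + 2C = 22; 2A + B + 4C = 35; 3A + B + 8C = 56.
Subtracting the first from the second: A + 2C = 13.
Subtracting the second from the third: A + 4C = 21.
Solving: C = 4, A = 5, then B = 9.
So h_j = 5·j + 9 + 4·2^j; at j=6 this is 295.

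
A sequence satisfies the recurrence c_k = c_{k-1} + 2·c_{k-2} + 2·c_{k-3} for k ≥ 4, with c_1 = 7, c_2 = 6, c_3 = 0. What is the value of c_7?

218

c_4 = 26; c_5 = 38; c_6 = 90; c_7 = 218.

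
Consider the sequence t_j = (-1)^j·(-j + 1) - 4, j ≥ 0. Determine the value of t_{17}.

12

(-1)^17 = -1; -j + 1 at j=17 is -16; so t_{17} = 12.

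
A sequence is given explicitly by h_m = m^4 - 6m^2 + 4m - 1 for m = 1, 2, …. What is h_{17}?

81854

h_{17} = 1·17^4 - 6·17^2 + 4·17 - 1 = 81854.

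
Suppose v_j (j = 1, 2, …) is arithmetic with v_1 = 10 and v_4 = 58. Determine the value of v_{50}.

Common difference d = (58 - 10) / (4 - 1) = 16.
v_j = 10 + (j - 1)·16.
v_{50} = 10 + 49·16 = 794.

794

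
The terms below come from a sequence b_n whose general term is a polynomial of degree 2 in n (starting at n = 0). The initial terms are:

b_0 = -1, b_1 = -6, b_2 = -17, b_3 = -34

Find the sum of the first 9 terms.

1st diffs: -5, -11, -17.
2nd diffs: -6, -6 (constant).
Newton forward-difference form: b_n = -1 + (-5)·C(n,1) + (-6)·C(n,2).
Continuing: …, -57, -86, -121, -162, …, b_8 = -209.
Summing n = 0..8 (9 terms) gives -693.

-693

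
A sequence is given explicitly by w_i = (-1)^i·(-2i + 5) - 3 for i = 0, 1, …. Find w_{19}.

30

(-1)^19 = -1; -2i + 5 at i=19 is -33; so w_{19} = 30.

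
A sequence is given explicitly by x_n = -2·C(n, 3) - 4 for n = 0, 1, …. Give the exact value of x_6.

-44

C(6, 3) = 20, so x_6 = -44.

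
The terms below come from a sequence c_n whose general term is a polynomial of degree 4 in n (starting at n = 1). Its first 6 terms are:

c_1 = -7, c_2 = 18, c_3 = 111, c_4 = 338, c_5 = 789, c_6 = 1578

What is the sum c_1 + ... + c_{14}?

141043

1st diffs: 25, 93, 227, 451, 789.
2nd diffs: 68, 134, 224, 338.
3rd diffs: 66, 90, 114.
4th diffs: 24, 24 (constant).
So c_n = n^4 + n^3 + 3n^2 - 6n - 6.
Continuing: …, 2843, 4746, 7473, 11234, …, c_{14} = 41658.
Summing n = 1..14 (14 terms) gives 141043.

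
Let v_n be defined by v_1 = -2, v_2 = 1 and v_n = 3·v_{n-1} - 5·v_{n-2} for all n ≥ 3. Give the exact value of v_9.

Step forward from the initial values:
v_3 = 13; v_4 = 34; v_5 = 37; v_6 = -59; v_7 = -362; v_8 = -791; v_9 = -563.

-563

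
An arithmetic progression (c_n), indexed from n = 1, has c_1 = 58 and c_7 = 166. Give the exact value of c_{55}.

Common difference d = (166 - 58) / (7 - 1) = 18.
c_n = 58 + (n - 1)·18.
c_{55} = 58 + 54·18 = 1030.

1030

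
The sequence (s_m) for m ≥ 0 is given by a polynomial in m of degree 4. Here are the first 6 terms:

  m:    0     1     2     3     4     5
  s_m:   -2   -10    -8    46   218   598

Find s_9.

1st diffs: -8, 2, 54, 172, 380.
2nd diffs: 10, 52, 118, 208.
3rd diffs: 42, 66, 90.
4th diffs: 24, 24 (constant).
So s_m = m^4 + m^3 - 5m^2 - 5m - 2.
Evaluating at m = 9 gives s_9 = 6838.

6838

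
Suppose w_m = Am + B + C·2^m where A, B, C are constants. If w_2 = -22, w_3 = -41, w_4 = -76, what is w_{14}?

Plug in m = 2, 3, 4: 2A + B + 4C = -22; 3A + B + 8C = -41; 4A + B + 16C = -76.
Subtracting the first from the second: A + 4C = -19.
Subtracting the second from the third: A + 8C = -35.
Solving: C = -4, A = -3, then B = 0.
Therefore w_{14} = -42 + 0 + (-4)·16384 = -65578.

-65578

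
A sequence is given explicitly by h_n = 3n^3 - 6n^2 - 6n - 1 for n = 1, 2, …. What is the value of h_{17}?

h_{17} = 3·17^3 - 6·17^2 - 6·17 - 1 = 12902.

12902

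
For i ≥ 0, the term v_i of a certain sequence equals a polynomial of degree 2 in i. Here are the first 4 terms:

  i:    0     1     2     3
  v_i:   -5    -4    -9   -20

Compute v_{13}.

-460

1st diffs: 1, -5, -11.
2nd diffs: -6, -6 (constant).
Newton forward-difference form: v_i = -5 + 1·C(i,1) + (-6)·C(i,2).
At i = 13: i = 13, so v_{13} = -5 + 13 - 468 = -460.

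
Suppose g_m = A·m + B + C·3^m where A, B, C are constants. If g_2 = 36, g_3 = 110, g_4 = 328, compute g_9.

78746

Plug in m = 2, 3, 4: 2A + B + 9C = 36; 3A + B + 27C = 110; 4A + B + 81C = 328.
Subtracting the first from the second: A + 18C = 74.
Subtracting the second from the third: A + 54C = 218.
Solving: C = 4, A = 2, then B = -4.
Therefore g_9 = 18 + (-4) + 4·19683 = 78746.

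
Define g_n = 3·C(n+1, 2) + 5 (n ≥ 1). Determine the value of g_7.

89

C(8, 2) = 28, so g_7 = 89.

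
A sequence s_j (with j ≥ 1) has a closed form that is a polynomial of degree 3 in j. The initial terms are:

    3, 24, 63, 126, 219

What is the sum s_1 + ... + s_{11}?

6138

1st diffs: 21, 39, 63, 93.
2nd diffs: 18, 24, 30.
3rd diffs: 6, 6 (constant).
Newton forward-difference form: s_j = 3 + 21·C(j-1,1) + 18·C(j-1,2) + 6·C(j-1,3).
Continuing: …, 348, 519, 738, 1011, …, s_{11} = 1743.
Summing j = 1..11 (11 terms) gives 6138.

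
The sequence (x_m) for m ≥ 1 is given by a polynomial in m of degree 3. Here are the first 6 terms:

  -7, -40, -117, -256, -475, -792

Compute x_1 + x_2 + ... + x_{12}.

-20852

1st diffs: -33, -77, -139, -219, -317.
2nd diffs: -44, -62, -80, -98.
3rd diffs: -18, -18, -18 (constant).
Newton forward-difference form: x_m = -7 + (-33)·C(m-1,1) + (-44)·C(m-1,2) + (-18)·C(m-1,3).
Continuing: …, -1225, -1792, -2511, -3400, …, x_{12} = -5760.
Summing m = 1..12 (12 terms) gives -20852.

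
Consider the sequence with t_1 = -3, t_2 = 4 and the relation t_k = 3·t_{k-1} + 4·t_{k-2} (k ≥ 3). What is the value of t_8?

3280

Step forward from the initial values:
t_3 = 0, t_4 = 16, t_5 = 48, t_6 = 208, t_7 = 816, t_8 = 3280.
(Characteristic roots are 4 and -1.)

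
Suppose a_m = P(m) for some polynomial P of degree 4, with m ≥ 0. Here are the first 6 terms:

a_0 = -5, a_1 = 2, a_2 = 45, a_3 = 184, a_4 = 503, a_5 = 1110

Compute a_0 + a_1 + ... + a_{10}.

1st diffs: 7, 43, 139, 319, 607.
2nd diffs: 36, 96, 180, 288.
3rd diffs: 60, 84, 108.
4th diffs: 24, 24 (constant).
So a_m = m^4 + 4m^3 - m^2 + 3m - 5.
Continuing: …, 2137, 3740, 6099, 9418, …, a_{10} = 13925.
Summing m = 0..10 (11 terms) gives 37158.

37158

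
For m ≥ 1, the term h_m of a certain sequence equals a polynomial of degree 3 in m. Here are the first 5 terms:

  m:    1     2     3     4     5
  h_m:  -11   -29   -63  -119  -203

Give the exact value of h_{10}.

1st diffs: -18, -34, -56, -84.
2nd diffs: -16, -22, -28.
3rd diffs: -6, -6 (constant).
So h_m = -m^3 - 2m^2 - 5m - 3.
Evaluating at m = 10 gives h_{10} = -1253.

-1253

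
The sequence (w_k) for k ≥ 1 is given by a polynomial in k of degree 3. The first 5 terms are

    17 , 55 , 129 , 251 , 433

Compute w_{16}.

9827

1st diffs: 38, 74, 122, 182.
2nd diffs: 36, 48, 60.
3rd diffs: 12, 12 (constant).
Newton forward-difference form: w_k = 17 + 38·C(k-1,1) + 36·C(k-1,2) + 12·C(k-1,3).
At k = 16: k-1 = 15, so w_{16} = 17 + 570 + 3780 + 5460 = 9827.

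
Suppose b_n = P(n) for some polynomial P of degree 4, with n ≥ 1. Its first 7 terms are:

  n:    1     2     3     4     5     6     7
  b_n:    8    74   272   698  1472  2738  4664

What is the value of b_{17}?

114344

1st diffs: 66, 198, 426, 774, 1266, 1926.
2nd diffs: 132, 228, 348, 492, 660.
3rd diffs: 96, 120, 144, 168.
4th diffs: 24, 24, 24 (constant).
Newton forward-difference form: b_n = 8 + 66·C(n-1,1) + 132·C(n-1,2) + 96·C(n-1,3) + 24·C(n-1,4).
At n = 17: n-1 = 16, so b_{17} = 8 + 1056 + 15840 + 53760 + 43680 = 114344.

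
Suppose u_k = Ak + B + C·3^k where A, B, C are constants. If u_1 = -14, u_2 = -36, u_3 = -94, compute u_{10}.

-177188

At k = 1, 2, 3: A + B + 3C = -14; 2A + B + 9C = -36; 3A + B + 27C = -94.
Subtracting the first from the second: A + 6C = -22.
Subtracting the second from the third: A + 18C = -58.
Solving: C = -3, A = -4, then B = -1.
So u_k = -4·k + (-1) + (-3)·3^k; at k=10 this is -177188.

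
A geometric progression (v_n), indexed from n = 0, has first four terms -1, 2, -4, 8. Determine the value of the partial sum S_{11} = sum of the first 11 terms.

Common ratio r = -2.
v_n = (-1)·(-2)^(n-0).
S = (-1)·((-2)^11 - 1)/(-2 - 1) = (-1)·(-2048 - 1)/(-3) = -683.

-683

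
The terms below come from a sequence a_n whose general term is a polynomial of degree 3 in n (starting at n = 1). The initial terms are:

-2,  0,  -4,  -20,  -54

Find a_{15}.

-2704

1st diffs: 2, -4, -16, -34.
2nd diffs: -6, -12, -18.
3rd diffs: -6, -6 (constant).
Newton forward-difference form: a_n = -2 + 2·C(n-1,1) + (-6)·C(n-1,2) + (-6)·C(n-1,3).
At n = 15: n-1 = 14, so a_{15} = -2 + 28 - 546 - 2184 = -2704.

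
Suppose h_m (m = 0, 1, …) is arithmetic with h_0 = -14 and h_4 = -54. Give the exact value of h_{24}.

-254

Common difference d = (-54 - (-14)) / (4 - 0) = -10.
h_m = -14 + (m - 0)·(-10).
h_{24} = -14 + 24·(-10) = -254.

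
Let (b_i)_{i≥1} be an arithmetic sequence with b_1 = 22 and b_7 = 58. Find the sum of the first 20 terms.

Common difference d = (58 - 22) / (7 - 1) = 6.
b_i = 22 + (i - 1)·6.
b_{20} = 136; S = 20·(22 + 136)/2 = 1580.

1580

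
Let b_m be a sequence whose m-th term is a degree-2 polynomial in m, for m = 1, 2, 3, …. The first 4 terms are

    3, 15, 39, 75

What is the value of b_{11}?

1st diffs: 12, 24, 36.
2nd diffs: 12, 12 (constant).
So b_m = 6m^2 - 6m + 3.
Evaluating at m = 11 gives b_{11} = 663.

663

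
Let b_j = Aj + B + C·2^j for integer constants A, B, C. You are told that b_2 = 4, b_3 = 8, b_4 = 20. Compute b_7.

232

Write the equations: 2A + B + 4C = 4; 3A + B + 8C = 8; 4A + B + 16C = 20.
Subtracting the first from the second: A + 4C = 4.
Subtracting the second from the third: A + 8C = 12.
Solving: C = 2, A = -4, then B = 4.
Therefore b_7 = -28 + 4 + 2·128 = 232.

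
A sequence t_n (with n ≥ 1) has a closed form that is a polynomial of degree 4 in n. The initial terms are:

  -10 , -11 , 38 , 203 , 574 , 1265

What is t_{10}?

1st diffs: -1, 49, 165, 371, 691.
2nd diffs: 50, 116, 206, 320.
3rd diffs: 66, 90, 114.
4th diffs: 24, 24 (constant).
So t_n = n^4 + n^3 - 6n^2 - 5n - 1.
Evaluating at n = 10 gives t_{10} = 10349.

10349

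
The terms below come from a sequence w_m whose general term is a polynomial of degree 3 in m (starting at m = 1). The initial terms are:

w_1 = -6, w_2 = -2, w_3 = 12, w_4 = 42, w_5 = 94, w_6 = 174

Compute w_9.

1st diffs: 4, 14, 30, 52, 80.
2nd diffs: 10, 16, 22, 28.
3rd diffs: 6, 6, 6 (constant).
Newton forward-difference form: w_m = -6 + 4·C(m-1,1) + 10·C(m-1,2) + 6·C(m-1,3).
At m = 9: m-1 = 8, so w_9 = -6 + 32 + 280 + 336 = 642.

642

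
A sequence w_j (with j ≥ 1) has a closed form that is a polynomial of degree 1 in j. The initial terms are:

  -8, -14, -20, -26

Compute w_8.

1st diffs: -6, -6, -6 (constant).
So w_j = -6j - 2.
Evaluating at j = 8 gives w_8 = -50.

-50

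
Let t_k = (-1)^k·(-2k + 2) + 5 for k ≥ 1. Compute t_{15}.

33

(-1)^15 = -1; -2k + 2 at k=15 is -28; so t_{15} = 33.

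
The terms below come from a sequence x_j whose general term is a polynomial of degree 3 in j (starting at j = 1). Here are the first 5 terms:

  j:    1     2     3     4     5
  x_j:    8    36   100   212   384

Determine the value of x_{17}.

1st diffs: 28, 64, 112, 172.
2nd diffs: 36, 48, 60.
3rd diffs: 12, 12 (constant).
So x_j = 2j^3 + 6j^2 - 4j + 4.
Evaluating at j = 17 gives x_{17} = 11496.

11496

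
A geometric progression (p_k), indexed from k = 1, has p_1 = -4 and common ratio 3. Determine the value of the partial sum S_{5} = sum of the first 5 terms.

-484

p_k = (-4)·3^(k-1).
S = (-4)·(3^5 - 1)/(3 - 1) = (-4)·(243 - 1)/(2) = -484.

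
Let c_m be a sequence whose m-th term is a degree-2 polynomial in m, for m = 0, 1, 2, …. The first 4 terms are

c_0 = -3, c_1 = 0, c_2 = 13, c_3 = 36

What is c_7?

228

1st diffs: 3, 13, 23.
2nd diffs: 10, 10 (constant).
Newton forward-difference form: c_m = -3 + 3·C(m,1) + 10·C(m,2).
At m = 7: m = 7, so c_7 = -3 + 21 + 210 = 228.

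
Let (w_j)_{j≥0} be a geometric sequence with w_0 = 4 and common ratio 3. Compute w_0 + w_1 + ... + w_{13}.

9565936

w_j = 4·3^(j-0).
S = 4·(3^14 - 1)/(3 - 1) = 4·(4782969 - 1)/(2) = 9565936.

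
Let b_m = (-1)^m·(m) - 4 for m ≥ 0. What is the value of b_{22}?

(-1)^22 = 1; m at m=22 is 22; so b_{22} = 18.

18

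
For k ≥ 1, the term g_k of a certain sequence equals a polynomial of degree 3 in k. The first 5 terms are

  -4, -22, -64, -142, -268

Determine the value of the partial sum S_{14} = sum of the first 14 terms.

-22442

1st diffs: -18, -42, -78, -126.
2nd diffs: -24, -36, -48.
3rd diffs: -12, -12 (constant).
Newton forward-difference form: g_k = -4 + (-18)·C(k-1,1) + (-24)·C(k-1,2) + (-12)·C(k-1,3).
Continuing: …, -454, -712, -1054, -1492, …, g_{14} = -5542.
Summing k = 1..14 (14 terms) gives -22442.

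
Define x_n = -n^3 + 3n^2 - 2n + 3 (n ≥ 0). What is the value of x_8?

-333

x_8 = -1·8^3 + 3·8^2 - 2·8 + 3 = -333.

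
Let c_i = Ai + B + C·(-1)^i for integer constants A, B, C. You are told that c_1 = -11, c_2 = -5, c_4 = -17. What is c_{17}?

Plug in i = 1, 2, 4: A + B - C = -11; 2A + B + C = -5; 4A + B + C = -17.
Subtracting the first from the second: A + 2C = 6.
Subtracting the second from the third: 2A = -12.
Solving: C = 6, A = -6, then B = 1.
Hence c_{17} = -6·17 + 1 + 6·(-1) = -107.

-107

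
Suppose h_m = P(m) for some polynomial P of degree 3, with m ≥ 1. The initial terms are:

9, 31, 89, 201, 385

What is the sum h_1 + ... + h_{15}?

43395

1st diffs: 22, 58, 112, 184.
2nd diffs: 36, 54, 72.
3rd diffs: 18, 18 (constant).
Newton forward-difference form: h_m = 9 + 22·C(m-1,1) + 36·C(m-1,2) + 18·C(m-1,3).
Continuing: …, 659, 1041, 1549, 2201, …, h_{15} = 10145.
Summing m = 1..15 (15 terms) gives 43395.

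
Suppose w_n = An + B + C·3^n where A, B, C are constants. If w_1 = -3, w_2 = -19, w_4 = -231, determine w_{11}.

-531415

Plug in n = 1, 2, 4: A + B + 3C = -3; 2A + B + 9C = -19; 4A + B + 81C = -231.
Subtracting the first from the second: A + 6C = -16.
Subtracting the second from the third: 2A + 72C = -212.
Solving: C = -3, A = 2, then B = 4.
So w_n = 2·n + 4 + (-3)·3^n; at n=11 this is -531415.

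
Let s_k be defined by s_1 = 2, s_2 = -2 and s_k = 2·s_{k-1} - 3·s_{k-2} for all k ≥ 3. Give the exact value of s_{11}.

s_3 = -10; s_4 = -14; s_5 = 2; s_6 = 46; s_7 = 86; s_8 = 34; s_9 = -190; s_{10} = -482; s_{11} = -394.

-394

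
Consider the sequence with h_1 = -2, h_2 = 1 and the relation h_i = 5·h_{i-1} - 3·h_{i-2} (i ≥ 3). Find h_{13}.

26743502

Iterate the recurrence:
h_3 = 11, h_4 = 52, h_5 = 227, …, h_{10} = 335716, h_{11} = 1444511, h_{12} = 6215407, h_{13} = 26743502.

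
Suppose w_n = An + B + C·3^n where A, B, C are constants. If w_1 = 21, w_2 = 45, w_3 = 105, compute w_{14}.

Write the equations: A + B + 3C = 21; 2A + B + 9C = 45; 3A + B + 27C = 105.
Subtracting the first from the second: A + 6C = 24.
Subtracting the second from the third: A + 18C = 60.
Solving: C = 3, A = 6, then B = 6.
Hence w_{14} = 6·14 + 6 + 3·4782969 = 14348997.

14348997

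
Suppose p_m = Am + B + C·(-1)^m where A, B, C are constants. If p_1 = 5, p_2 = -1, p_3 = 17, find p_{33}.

197

Write the equations: A + B - C = 5; 2A + B + C = -1; 3A + B - C = 17.
Subtracting the first from the second: A + 2C = -6.
Subtracting the second from the third: A - 2C = 18.
Solving: C = -6, A = 6, then B = -7.
Therefore p_{33} = 198 + (-7) + (-6)·(-1) = 197.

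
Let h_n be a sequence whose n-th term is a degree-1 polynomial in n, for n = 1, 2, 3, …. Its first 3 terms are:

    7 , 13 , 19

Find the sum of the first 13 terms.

1st diffs: 6, 6 (constant).
So h_n = 6n + 1.
Continuing: …, 25, 31, 37, 43, …, h_{13} = 79.
Summing n = 1..13 (13 terms) gives 559.

559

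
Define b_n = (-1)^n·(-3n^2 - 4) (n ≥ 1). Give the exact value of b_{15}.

679

(-1)^15 = -1; -3n^2 - 4 at n=15 is -679; so b_{15} = 679.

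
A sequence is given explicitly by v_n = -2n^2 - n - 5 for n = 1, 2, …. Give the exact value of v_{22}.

v_{22} = -2·22^2 - 1·22 - 5 = -995.

-995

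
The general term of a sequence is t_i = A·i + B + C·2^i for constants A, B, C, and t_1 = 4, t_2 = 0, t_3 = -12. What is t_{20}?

-4194216

At i = 1, 2, 3: A + B + 2C = 4; 2A + B + 4C = 0; 3A + B + 8C = -12.
Subtracting the first from the second: A + 2C = -4.
Subtracting the second from the third: A + 4C = -12.
Solving: C = -4, A = 4, then B = 8.
Hence t_{20} = 4·20 + 8 + (-4)·1048576 = -4194216.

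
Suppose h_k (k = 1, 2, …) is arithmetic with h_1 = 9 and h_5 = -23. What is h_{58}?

-447

Common difference d = (-23 - 9) / (5 - 1) = -8.
h_k = 9 + (k - 1)·(-8).
h_{58} = 9 + 57·(-8) = -447.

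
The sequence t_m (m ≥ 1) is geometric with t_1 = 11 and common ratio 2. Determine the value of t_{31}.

11811160064

t_m = 11·2^(m-1).
t_{31} = 11·2^30 = 11811160064.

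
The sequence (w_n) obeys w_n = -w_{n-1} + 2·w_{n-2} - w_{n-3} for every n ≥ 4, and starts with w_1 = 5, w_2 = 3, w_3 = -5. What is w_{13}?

Step forward from the initial values:
w_4 = 6; w_5 = -19; w_6 = 36; w_7 = -80; w_8 = 171; w_9 = -367; w_{10} = 789; w_{11} = -1694; w_{12} = 3639; w_{13} = -7816.

-7816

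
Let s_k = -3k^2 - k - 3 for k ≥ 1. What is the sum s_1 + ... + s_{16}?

-4672

Over k = 1..16: Σk = 136, Σk² = 1496.
Total = (-3)·1496 + (-1)·136 + (-3)·16 = -4672.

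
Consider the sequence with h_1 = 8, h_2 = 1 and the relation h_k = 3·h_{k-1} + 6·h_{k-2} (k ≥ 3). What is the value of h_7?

Iterate the recurrence:
h_3 = 51  h_4 = 159  h_5 = 783  h_6 = 3303  h_7 = 14607.

14607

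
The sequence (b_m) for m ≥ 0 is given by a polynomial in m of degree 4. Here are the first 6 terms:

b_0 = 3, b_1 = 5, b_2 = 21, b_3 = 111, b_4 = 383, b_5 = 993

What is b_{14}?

71193

1st diffs: 2, 16, 90, 272, 610.
2nd diffs: 14, 74, 182, 338.
3rd diffs: 60, 108, 156.
4th diffs: 48, 48 (constant).
Newton forward-difference form: b_m = 3 + 2·C(m,1) + 14·C(m,2) + 60·C(m,3) + 48·C(m,4).
At m = 14: m = 14, so b_{14} = 3 + 28 + 1274 + 21840 + 48048 = 71193.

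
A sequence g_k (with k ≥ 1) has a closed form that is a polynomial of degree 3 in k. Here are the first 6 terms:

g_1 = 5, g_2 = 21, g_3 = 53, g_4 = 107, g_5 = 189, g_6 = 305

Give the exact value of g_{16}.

4655

1st diffs: 16, 32, 54, 82, 116.
2nd diffs: 16, 22, 28, 34.
3rd diffs: 6, 6, 6 (constant).
Newton forward-difference form: g_k = 5 + 16·C(k-1,1) + 16·C(k-1,2) + 6·C(k-1,3).
At k = 16: k-1 = 15, so g_{16} = 5 + 240 + 1680 + 2730 = 4655.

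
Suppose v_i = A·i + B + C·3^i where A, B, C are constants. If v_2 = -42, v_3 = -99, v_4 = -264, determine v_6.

At i = 2, 3, 4: 2A + B + 9C = -42; 3A + B + 27C = -99; 4A + B + 81C = -264.
Subtracting the first from the second: A + 18C = -57.
Subtracting the second from the third: A + 54C = -165.
Solving: C = -3, A = -3, then B = -9.
So v_i = -3·i + (-9) + (-3)·3^i; at i=6 this is -2214.

-2214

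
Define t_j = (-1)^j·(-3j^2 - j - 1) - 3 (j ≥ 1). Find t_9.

(-1)^9 = -1; -3j^2 - j - 1 at j=9 is -253; so t_9 = 250.

250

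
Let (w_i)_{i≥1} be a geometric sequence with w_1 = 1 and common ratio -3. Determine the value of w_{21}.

w_i = 1·(-3)^(i-1).
w_{21} = 1·(-3)^20 = 3486784401.

3486784401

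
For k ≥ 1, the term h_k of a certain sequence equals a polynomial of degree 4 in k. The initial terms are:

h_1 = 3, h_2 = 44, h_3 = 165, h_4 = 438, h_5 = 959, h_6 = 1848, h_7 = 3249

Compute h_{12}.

1st diffs: 41, 121, 273, 521, 889, 1401.
2nd diffs: 80, 152, 248, 368, 512.
3rd diffs: 72, 96, 120, 144.
4th diffs: 24, 24, 24 (constant).
Newton forward-difference form: h_k = 3 + 41·C(k-1,1) + 80·C(k-1,2) + 72·C(k-1,3) + 24·C(k-1,4).
At k = 12: k-1 = 11, so h_{12} = 3 + 451 + 4400 + 11880 + 7920 = 24654.

24654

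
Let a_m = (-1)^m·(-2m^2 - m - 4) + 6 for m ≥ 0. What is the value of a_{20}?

(-1)^20 = 1; -2m^2 - m - 4 at m=20 is -824; so a_{20} = -818.

-818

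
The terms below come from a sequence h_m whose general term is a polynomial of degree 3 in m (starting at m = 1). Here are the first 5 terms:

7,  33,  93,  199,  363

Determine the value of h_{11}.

3237

1st diffs: 26, 60, 106, 164.
2nd diffs: 34, 46, 58.
3rd diffs: 12, 12 (constant).
Newton forward-difference form: h_m = 7 + 26·C(m-1,1) + 34·C(m-1,2) + 12·C(m-1,3).
At m = 11: m-1 = 10, so h_{11} = 7 + 260 + 1530 + 1440 = 3237.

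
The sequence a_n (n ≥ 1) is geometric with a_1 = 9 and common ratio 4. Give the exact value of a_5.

2304

a_n = 9·4^(n-1).
a_5 = 9·4^4 = 2304.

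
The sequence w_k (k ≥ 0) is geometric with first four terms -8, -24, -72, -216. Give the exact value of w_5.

-1944

Common ratio r = 3.
w_k = (-8)·3^(k-0).
w_5 = (-8)·3^5 = -1944.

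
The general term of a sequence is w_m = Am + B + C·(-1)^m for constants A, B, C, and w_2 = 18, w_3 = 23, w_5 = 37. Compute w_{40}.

At m = 2, 3, 5: 2A + B + C = 18; 3A + B - C = 23; 5A + B - C = 37.
Subtracting the first from the second: A - 2C = 5.
Subtracting the second from the third: 2A = 14.
Solving: C = 1, A = 7, then B = 3.
So w_m = 7·m + 3 + 1·(-1)^m; at m=40 this is 284.

284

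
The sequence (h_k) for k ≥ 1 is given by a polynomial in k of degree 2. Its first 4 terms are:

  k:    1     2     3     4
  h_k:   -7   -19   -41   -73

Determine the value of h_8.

-301

1st diffs: -12, -22, -32.
2nd diffs: -10, -10 (constant).
Newton forward-difference form: h_k = -7 + (-12)·C(k-1,1) + (-10)·C(k-1,2).
At k = 8: k-1 = 7, so h_8 = -7 - 84 - 210 = -301.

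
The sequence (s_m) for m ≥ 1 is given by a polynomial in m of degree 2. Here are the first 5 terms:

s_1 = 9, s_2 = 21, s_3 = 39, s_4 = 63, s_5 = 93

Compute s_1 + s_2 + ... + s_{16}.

1st diffs: 12, 18, 24, 30.
2nd diffs: 6, 6, 6 (constant).
Newton forward-difference form: s_m = 9 + 12·C(m-1,1) + 6·C(m-1,2).
Continuing: …, 129, 171, 219, 273, …, s_{16} = 819.
Summing m = 1..16 (16 terms) gives 4944.

4944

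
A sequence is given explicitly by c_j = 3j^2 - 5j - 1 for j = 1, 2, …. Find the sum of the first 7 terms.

Over j = 1..7: Σj = 28, Σj² = 140.
Total = (3)·140 + (-5)·28 + (-1)·7 = 273.

273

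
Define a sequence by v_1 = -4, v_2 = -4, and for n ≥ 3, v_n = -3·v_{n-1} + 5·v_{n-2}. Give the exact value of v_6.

176

Step forward from the initial values:
v_3 = -8;  v_4 = 4;  v_5 = -52;  v_6 = 176.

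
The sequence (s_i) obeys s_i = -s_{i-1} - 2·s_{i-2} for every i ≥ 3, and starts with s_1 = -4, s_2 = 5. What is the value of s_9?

Step forward from the initial values:
s_3 = 3, s_4 = -13, s_5 = 7, s_6 = 19, s_7 = -33, s_8 = -5, s_9 = 71.

71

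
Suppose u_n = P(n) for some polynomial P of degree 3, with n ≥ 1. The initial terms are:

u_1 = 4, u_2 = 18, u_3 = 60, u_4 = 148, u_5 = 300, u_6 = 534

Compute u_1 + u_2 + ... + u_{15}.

1st diffs: 14, 42, 88, 152, 234.
2nd diffs: 28, 46, 64, 82.
3rd diffs: 18, 18, 18 (constant).
Newton forward-difference form: u_n = 4 + 14·C(n-1,1) + 28·C(n-1,2) + 18·C(n-1,3).
Continuing: …, 868, 1320, 1908, 2650, …, u_{15} = 9300.
Summing n = 1..15 (15 terms) gives 38840.

38840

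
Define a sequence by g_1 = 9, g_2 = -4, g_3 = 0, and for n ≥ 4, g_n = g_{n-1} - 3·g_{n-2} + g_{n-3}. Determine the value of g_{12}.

-339

Step forward from the initial values:
g_4 = 21; g_5 = 17; g_6 = -46; g_7 = -76; g_8 = 79; g_9 = 261; g_{10} = -52; g_{11} = -756; g_{12} = -339.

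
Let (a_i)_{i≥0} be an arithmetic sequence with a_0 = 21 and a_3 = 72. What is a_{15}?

Common difference d = (72 - 21) / (3 - 0) = 17.
a_i = 21 + (i - 0)·17.
a_{15} = 21 + 15·17 = 276.

276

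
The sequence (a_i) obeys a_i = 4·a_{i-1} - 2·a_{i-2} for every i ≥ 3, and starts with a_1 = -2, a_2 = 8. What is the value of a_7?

Applying the relation repeatedly:
a_3 = 36  a_4 = 128  a_5 = 440  a_6 = 1504  a_7 = 5136.

5136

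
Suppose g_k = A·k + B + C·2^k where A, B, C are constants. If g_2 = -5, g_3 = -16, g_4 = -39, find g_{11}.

-6128

Write the equations: 2A + B + 4C = -5; 3A + B + 8C = -16; 4A + B + 16C = -39.
Subtracting the first from the second: A + 4C = -11.
Subtracting the second from the third: A + 8C = -23.
Solving: C = -3, A = 1, then B = 5.
So g_k = 1·k + 5 + (-3)·2^k; at k=11 this is -6128.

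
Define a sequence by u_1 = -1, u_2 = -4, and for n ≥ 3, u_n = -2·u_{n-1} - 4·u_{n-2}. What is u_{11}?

Iterate the recurrence:
u_3 = 12  u_4 = -8  u_5 = -32  u_6 = 96  u_7 = -64  u_8 = -256  u_9 = 768  u_{10} = -512  u_{11} = -2048.

-2048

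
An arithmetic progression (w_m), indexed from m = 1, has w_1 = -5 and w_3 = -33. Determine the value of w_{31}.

-425

Common difference d = (-33 - (-5)) / (3 - 1) = -14.
w_m = -5 + (m - 1)·(-14).
w_{31} = -5 + 30·(-14) = -425.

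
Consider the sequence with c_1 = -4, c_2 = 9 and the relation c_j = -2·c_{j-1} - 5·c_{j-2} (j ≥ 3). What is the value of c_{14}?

c_3 = 2, c_4 = -49, c_5 = 88, …, c_{11} = 6842, c_{12} = 19271, c_{13} = -72752, c_{14} = 49149.

49149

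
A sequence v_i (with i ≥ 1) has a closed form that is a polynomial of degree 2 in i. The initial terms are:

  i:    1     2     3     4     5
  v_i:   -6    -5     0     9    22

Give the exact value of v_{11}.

184

1st diffs: 1, 5, 9, 13.
2nd diffs: 4, 4, 4 (constant).
Newton forward-difference form: v_i = -6 + 1·C(i-1,1) + 4·C(i-1,2).
At i = 11: i-1 = 10, so v_{11} = -6 + 10 + 180 = 184.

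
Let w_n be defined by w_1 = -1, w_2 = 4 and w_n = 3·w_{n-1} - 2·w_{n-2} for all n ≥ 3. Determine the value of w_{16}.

Compute successive terms:
w_3 = 14; w_4 = 34; w_5 = 74; …; w_{13} = 20474; w_{14} = 40954; w_{15} = 81914; w_{16} = 163834.
(Characteristic roots are 2 and 1.)

163834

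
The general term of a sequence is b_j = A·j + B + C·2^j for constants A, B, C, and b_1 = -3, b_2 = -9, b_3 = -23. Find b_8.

Write the equations: A + B + 2C = -3; 2A + B + 4C = -9; 3A + B + 8C = -23.
Subtracting the first from the second: A + 2C = -6.
Subtracting the second from the third: A + 4C = -14.
Solving: C = -4, A = 2, then B = 3.
Hence b_8 = 2·8 + 3 + (-4)·256 = -1005.

-1005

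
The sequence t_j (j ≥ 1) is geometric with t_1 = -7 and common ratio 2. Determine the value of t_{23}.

-29360128

t_j = (-7)·2^(j-1).
t_{23} = (-7)·2^22 = -29360128.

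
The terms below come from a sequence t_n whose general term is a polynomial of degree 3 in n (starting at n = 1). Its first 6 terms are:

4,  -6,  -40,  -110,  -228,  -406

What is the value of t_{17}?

1st diffs: -10, -34, -70, -118, -178.
2nd diffs: -24, -36, -48, -60.
3rd diffs: -12, -12, -12 (constant).
Newton forward-difference form: t_n = 4 + (-10)·C(n-1,1) + (-24)·C(n-1,2) + (-12)·C(n-1,3).
At n = 17: n-1 = 16, so t_{17} = 4 - 160 - 2880 - 6720 = -9756.

-9756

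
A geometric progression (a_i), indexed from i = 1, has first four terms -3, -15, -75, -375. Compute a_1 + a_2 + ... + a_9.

-1464843

Common ratio r = 5.
a_i = (-3)·5^(i-1).
S = (-3)·(5^9 - 1)/(5 - 1) = (-3)·(1953125 - 1)/(4) = -1464843.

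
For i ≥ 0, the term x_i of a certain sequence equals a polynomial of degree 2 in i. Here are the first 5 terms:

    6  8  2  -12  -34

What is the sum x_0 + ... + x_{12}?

1st diffs: 2, -6, -14, -22.
2nd diffs: -8, -8, -8 (constant).
Newton forward-difference form: x_i = 6 + 2·C(i,1) + (-8)·C(i,2).
Continuing: …, -64, -102, -148, -202, …, x_{12} = -498.
Summing i = 0..12 (13 terms) gives -2054.

-2054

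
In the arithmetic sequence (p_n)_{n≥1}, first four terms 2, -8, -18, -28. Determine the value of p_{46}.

Common difference d = -10.
p_n = 2 + (n - 1)·(-10).
p_{46} = 2 + 45·(-10) = -448.

-448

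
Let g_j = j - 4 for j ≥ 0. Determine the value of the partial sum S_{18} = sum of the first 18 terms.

81

Over j = 0..17: Σj = 153.
Total = (1)·153 + (-4)·18 = 81.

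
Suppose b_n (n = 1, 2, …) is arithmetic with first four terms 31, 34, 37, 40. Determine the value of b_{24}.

100

Common difference d = 3.
b_n = 31 + (n - 1)·3.
b_{24} = 31 + 23·3 = 100.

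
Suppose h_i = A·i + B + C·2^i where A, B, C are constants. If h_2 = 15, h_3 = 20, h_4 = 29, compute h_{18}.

Plug in i = 2, 3, 4: 2A + B + 4C = 15; 3A + B + 8C = 20; 4A + B + 16C = 29.
Subtracting the first from the second: A + 4C = 5.
Subtracting the second from the third: A + 8C = 9.
Solving: C = 1, A = 1, then B = 9.
Hence h_{18} = 1·18 + 9 + 1·262144 = 262171.

262171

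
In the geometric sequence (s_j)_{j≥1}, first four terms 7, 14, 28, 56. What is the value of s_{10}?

Common ratio r = 2.
s_j = 7·2^(j-1).
s_{10} = 7·2^9 = 3584.

3584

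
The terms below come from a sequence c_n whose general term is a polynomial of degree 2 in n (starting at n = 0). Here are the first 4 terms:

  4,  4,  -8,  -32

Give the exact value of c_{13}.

1st diffs: 0, -12, -24.
2nd diffs: -12, -12 (constant).
Newton forward-difference form: c_n = 4 + (-12)·C(n,2).
At n = 13: n = 13, so c_{13} = 4 - 936 = -932.

-932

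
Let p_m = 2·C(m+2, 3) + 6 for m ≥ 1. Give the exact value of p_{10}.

446

C(12, 3) = 220, so p_{10} = 446.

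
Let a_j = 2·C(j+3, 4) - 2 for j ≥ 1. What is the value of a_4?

68

C(7, 4) = 35, so a_4 = 68.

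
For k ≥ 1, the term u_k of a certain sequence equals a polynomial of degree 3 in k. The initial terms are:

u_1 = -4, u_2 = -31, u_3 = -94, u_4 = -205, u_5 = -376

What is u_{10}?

1st diffs: -27, -63, -111, -171.
2nd diffs: -36, -48, -60.
3rd diffs: -12, -12 (constant).
Newton forward-difference form: u_k = -4 + (-27)·C(k-1,1) + (-36)·C(k-1,2) + (-12)·C(k-1,3).
At k = 10: k-1 = 9, so u_{10} = -4 - 243 - 1296 - 1008 = -2551.

-2551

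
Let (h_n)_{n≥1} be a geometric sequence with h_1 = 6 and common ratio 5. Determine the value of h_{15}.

36621093750

h_n = 6·5^(n-1).
h_{15} = 6·5^14 = 36621093750.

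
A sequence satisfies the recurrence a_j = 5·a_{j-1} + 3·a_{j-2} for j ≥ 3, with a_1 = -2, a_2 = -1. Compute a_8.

a_3 = -11;  a_4 = -58;  a_5 = -323;  a_6 = -1789;  a_7 = -9914;  a_8 = -54937.

-54937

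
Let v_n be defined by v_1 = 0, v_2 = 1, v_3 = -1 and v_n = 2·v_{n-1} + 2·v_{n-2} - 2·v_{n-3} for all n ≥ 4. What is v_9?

-116

Applying the relation repeatedly:
v_4 = 0; v_5 = -4; v_6 = -6; v_7 = -20; v_8 = -44; v_9 = -116.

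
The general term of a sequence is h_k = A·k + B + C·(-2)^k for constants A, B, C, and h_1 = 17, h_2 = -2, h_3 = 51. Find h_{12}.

The three given values yield: A + B - 2C = 17; 2A + B + 4C = -2; 3A + B - 8C = 51.
Subtracting the first from the second: A + 6C = -19.
Subtracting the second from the third: A - 12C = 53.
Solving: C = -4, A = 5, then B = 4.
Therefore h_{12} = 60 + 4 + (-4)·4096 = -16320.

-16320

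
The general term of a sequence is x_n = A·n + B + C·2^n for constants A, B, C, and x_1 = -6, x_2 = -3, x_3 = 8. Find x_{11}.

8128

The three given values yield: A + B + 2C = -6; 2A + B + 4C = -3; 3A + B + 8C = 8.
Subtracting the first from the second: A + 2C = 3.
Subtracting the second from the third: A + 4C = 11.
Solving: C = 4, A = -5, then B = -9.
Therefore x_{11} = -55 + (-9) + 4·2048 = 8128.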